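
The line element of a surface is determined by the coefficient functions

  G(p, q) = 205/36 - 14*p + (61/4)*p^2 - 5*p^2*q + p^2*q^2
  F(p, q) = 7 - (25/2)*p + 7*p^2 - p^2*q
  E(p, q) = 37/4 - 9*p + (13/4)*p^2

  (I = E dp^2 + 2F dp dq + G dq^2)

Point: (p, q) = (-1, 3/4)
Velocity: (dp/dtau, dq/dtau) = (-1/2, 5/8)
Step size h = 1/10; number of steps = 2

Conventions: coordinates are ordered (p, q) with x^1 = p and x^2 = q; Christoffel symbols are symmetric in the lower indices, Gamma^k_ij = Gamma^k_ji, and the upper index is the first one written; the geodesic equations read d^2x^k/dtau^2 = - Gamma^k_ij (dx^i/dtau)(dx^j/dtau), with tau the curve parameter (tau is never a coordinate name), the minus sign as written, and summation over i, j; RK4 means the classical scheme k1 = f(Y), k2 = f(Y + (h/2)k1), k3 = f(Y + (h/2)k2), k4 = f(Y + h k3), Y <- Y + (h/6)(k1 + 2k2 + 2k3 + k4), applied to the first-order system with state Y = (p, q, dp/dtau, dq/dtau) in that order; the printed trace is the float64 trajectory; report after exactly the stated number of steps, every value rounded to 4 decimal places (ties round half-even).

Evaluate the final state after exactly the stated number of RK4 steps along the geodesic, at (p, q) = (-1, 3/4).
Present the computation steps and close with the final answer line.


f(Y) = (dp/dtau, dq/dtau, -Gamma^p_ij Y'^i Y'^j, -Gamma^q_ij Y'^i Y'^j) with the Gammas evaluated at the stage position; h = 0.100000; intermediate values shown to 6 dp
step 0: p = -1.0000, q = 0.7500, dp/dtau = -0.5000, dq/dtau = 0.6250
step 1:
  k1: at (p, q) = (-1.000000, 0.750000), (dp/dtau, dq/dtau) = (-0.500000, 0.625000); Gamma_ppp = 20.172362, Gamma_ppq = 24.901797, Gamma_pqq = 31.385877, Gamma_qpp = -17.143914, Gamma_qpq = -20.791791, Gamma_qqq = -25.504228; k1 = (-0.500000, 0.625000, -1.739576, 1.253698)
  k2: at (p, q) = (-1.025000, 0.781250), (dp/dtau, dq/dtau) = (-0.586979, 0.687685); Gamma_ppp = 20.949565, Gamma_ppq = 25.926441, Gamma_pqq = 32.765264, Gamma_qpp = -17.703108, Gamma_qpq = -21.540880, Gamma_qqq = -26.531996; k2 = (-0.586979, 0.687685, -1.782337, 1.256531)
  k3: at (p, q) = (-1.029349, 0.784384), (dp/dtau, dq/dtau) = (-0.589117, 0.687827); Gamma_ppp = 21.037363, Gamma_ppq = 26.052030, Gamma_pqq = 32.946525, Gamma_qpp = -17.759174, Gamma_qpq = -21.625142, Gamma_qqq = -26.658774; k3 = (-0.589117, 0.687827, -1.775280, 1.250427)
  k4: at (p, q) = (-1.058912, 0.818783), (dp/dtau, dq/dtau) = (-0.677528, 0.750043); Gamma_ppp = 21.968661, Gamma_ppq = 27.290188, Gamma_pqq = 34.619120, Gamma_qpp = -18.425632, Gamma_qpq = -22.525797, Gamma_qqq = -27.897871; k4 = (-0.677528, 0.750043, -1.823680, 1.258429)
  Y <- Y + (h/6)(k1 + 2k2 + 2k3 + k4): p = -1.0588, q = 0.8188, dp/dtau = -0.6780, dq/dtau = 0.7504
step 2:
  k1: at (p, q) = (-1.058829, 0.818768), (dp/dtau, dq/dtau) = (-0.677975, 0.750434); Gamma_ppp = 21.967900, Gamma_ppq = 27.288803, Gamma_pqq = 34.616777, Gamma_qpp = -18.425357, Gamma_qpq = -22.525077, Gamma_qqq = -27.896449; k1 = (-0.677975, 0.750434, -1.824281, 1.258724)
  k2: at (p, q) = (-1.092727, 0.856289), (dp/dtau, dq/dtau) = (-0.769189, 0.813370); Gamma_ppp = 23.065747, Gamma_ppq = 28.757103, Gamma_pqq = 36.602025, Gamma_qpp = -19.209185, Gamma_qpq = -23.590390, Gamma_qqq = -29.361688; k2 = (-0.769189, 0.813370, -1.878808, 1.272025)
  k3: at (p, q) = (-1.097288, 0.859436), (dp/dtau, dq/dtau) = (-0.771915, 0.814035); Gamma_ppp = 23.171941, Gamma_ppq = 28.908244, Gamma_pqq = 36.817476, Gamma_qpp = -19.278764, Gamma_qpq = -23.693304, Gamma_qqq = -29.513160; k3 = (-0.771915, 0.814035, -1.874372, 1.268165)
  k4: at (p, q) = (-1.136020, 0.900171), (dp/dtau, dq/dtau) = (-0.865412, 0.877250); Gamma_ppp = 24.469176, Gamma_ppq = 30.655200, Gamma_pqq = 39.180409, Gamma_qpp = -20.202688, Gamma_qpq = -24.957088, Gamma_qqq = -31.249571; k4 = (-0.865412, 0.877250, -1.932079, 1.285244)
  Y <- Y + (h/6)(k1 + 2k2 + 2k3 + k4): p = -1.1359, q = 0.9001, dp/dtau = -0.8657, dq/dtau = 0.8775

Answer: p = -1.1359, q = 0.9001, dp/dtau = -0.8657, dq/dtau = 0.8775


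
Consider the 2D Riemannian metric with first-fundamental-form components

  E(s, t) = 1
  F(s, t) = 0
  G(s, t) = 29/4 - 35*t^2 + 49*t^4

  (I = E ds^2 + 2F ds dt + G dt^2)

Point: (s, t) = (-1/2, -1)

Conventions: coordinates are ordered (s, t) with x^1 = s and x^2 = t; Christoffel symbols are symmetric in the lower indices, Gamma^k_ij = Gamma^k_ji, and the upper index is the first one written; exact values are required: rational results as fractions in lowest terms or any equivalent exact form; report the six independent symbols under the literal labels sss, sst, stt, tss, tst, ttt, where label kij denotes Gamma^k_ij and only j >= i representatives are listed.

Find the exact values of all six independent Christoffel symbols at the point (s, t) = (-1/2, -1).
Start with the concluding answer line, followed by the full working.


Answer: Gamma_sss = 0, Gamma_sst = 0, Gamma_stt = 0, Gamma_tss = 0, Gamma_tst = 0, Gamma_ttt = -252/85

E = 1, F = 0, G = 85/4 at the point
E_s = 0, E_t = 0, F_s = 0, F_t = 0, G_s = 0, G_t = -126
EG - F^2 = 85/4;  g^inv = (4/85) * [[85/4, 0], [0, 1]]
first-kind symbols [ij,l] = (1/2)(d_i g_jl + d_j g_il - d_l g_ij): [ss,s] = E_s/2 = 0, [ss,t] = F_s - E_t/2 = 0, [st,s] = E_t/2 = 0, [st,t] = G_s/2 = 0, [tt,s] = F_t - G_s/2 = 0, [tt,t] = G_t/2 = -63
Gamma^s_ij = (G*[ij,s] - F*[ij,t])/(EG - F^2), Gamma^t_ij = (E*[ij,t] - F*[ij,s])/(EG - F^2)


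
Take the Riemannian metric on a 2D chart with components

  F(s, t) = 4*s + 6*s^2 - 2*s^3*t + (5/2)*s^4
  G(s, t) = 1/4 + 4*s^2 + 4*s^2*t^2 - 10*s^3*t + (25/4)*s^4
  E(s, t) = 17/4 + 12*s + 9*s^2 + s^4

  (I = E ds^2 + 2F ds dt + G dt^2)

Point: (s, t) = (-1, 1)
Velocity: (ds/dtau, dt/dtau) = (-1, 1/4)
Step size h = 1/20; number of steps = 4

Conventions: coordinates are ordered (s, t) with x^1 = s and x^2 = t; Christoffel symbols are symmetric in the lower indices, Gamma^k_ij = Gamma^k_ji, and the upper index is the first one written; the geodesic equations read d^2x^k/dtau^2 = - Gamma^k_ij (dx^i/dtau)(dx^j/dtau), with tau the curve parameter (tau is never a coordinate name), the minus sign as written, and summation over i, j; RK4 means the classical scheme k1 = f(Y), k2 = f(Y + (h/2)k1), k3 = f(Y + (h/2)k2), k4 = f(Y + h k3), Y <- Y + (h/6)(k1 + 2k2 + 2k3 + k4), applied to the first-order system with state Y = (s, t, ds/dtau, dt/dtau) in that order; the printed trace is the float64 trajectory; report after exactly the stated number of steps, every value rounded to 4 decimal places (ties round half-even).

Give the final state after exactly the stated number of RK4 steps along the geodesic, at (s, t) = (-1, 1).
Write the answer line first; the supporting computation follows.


Answer: s = -1.1666, t = 1.0439, ds/dtau = -0.7062, dt/dtau = 0.1941

f(Y) = (ds/dtau, dt/dtau, -Gamma^s_ij Y'^i Y'^j, -Gamma^t_ij Y'^i Y'^j) with the Gammas evaluated at the stage position; h = 0.050000; intermediate values shown to 6 dp
step 0: s = -1.0000, t = 1.0000, ds/dtau = -1.0000, dt/dtau = 0.2500
step 1:
  k1: at (s, t) = (-1.000000, 1.000000), (ds/dtau, dt/dtau) = (-1.000000, 0.250000); Gamma_sss = 2.601942, Gamma_sst = 17.922330, Gamma_stt = 66.815534, Gamma_tss = -1.669903, Gamma_tst = -6.203883, Gamma_ttt = -17.359223; k1 = (-1.000000, 0.250000, 2.183252, -0.347087)
  k2: at (s, t) = (-1.025000, 1.006250), (ds/dtau, dt/dtau) = (-0.945419, 0.241323); Gamma_sss = 2.512346, Gamma_sst = 17.270261, Gamma_stt = 63.297284, Gamma_tss = -1.638499, Gamma_tst = -6.077905, Gamma_ttt = -16.705139; k2 = (-0.945419, 0.241323, 1.948657, -0.335992)
  k3: at (s, t) = (-1.023635, 1.006033), (ds/dtau, dt/dtau) = (-0.951284, 0.241600); Gamma_sss = 2.516751, Gamma_sst = 17.305856, Gamma_stt = 63.487131, Gamma_tss = -1.640022, Gamma_tst = -6.084817, Gamma_ttt = -16.740811; k3 = (-0.951284, 0.241600, 1.971525, -0.335657)
  k4: at (s, t) = (-1.047564, 1.012080), (ds/dtau, dt/dtau) = (-0.901424, 0.233217); Gamma_sss = 2.434689, Gamma_sst = 16.674103, Gamma_stt = 60.276098, Gamma_tss = -1.609869, Gamma_tst = -5.952213, Gamma_ttt = -16.109223; k4 = (-0.901424, 0.233217, 1.753935, -0.318330)
  Y <- Y + (h/6)(k1 + 2k2 + 2k3 + k4): s = -1.0475, t = 1.0121, ds/dtau = -0.9019, dt/dtau = 0.2333
step 2:
  k1: at (s, t) = (-1.047457, 1.012076), (ds/dtau, dt/dtau) = (-0.901854, 0.233261); Gamma_sss = 2.434979, Gamma_sst = 16.676848, Gamma_stt = 60.290386, Gamma_tss = -1.609968, Gamma_tst = -5.952758, Gamma_ttt = -16.111969; k1 = (-0.901854, 0.233261, 1.755619, -0.318415)
  k2: at (s, t) = (-1.070003, 1.017907), (ds/dtau, dt/dtau) = (-0.857963, 0.225300); Gamma_sss = 2.361760, Gamma_sst = 16.089691, Gamma_stt = 57.445226, Gamma_tss = -1.581772, Gamma_tst = -5.821496, Gamma_ttt = -15.526573; k2 = (-0.857963, 0.225300, 1.565829, -0.298107)
  k3: at (s, t) = (-1.068906, 1.017708), (ds/dtau, dt/dtau) = (-0.862708, 0.225808); Gamma_sss = 2.364969, Gamma_sst = 16.117620, Gamma_stt = 57.580470, Gamma_tss = -1.583002, Gamma_tst = -5.827709, Gamma_ttt = -15.554409; k3 = (-0.862708, 0.225808, 1.583481, -0.299269)
  k4: at (s, t) = (-1.090592, 1.023366), (ds/dtau, dt/dtau) = (-0.822680, 0.218297); Gamma_sss = 2.298696, Gamma_sst = 15.568835, Gamma_stt = 55.012704, Gamma_tss = -1.556419, Gamma_tst = -5.699395, Gamma_ttt = -15.008425; k4 = (-0.822680, 0.218297, 1.414654, -0.278500)
  Y <- Y + (h/6)(k1 + 2k2 + 2k3 + k4): s = -1.0905, t = 1.0234, ds/dtau = -0.8229, dt/dtau = 0.2183
step 3:
  k1: at (s, t) = (-1.090506, 1.023357), (ds/dtau, dt/dtau) = (-0.822946, 0.218330); Gamma_sss = 2.298913, Gamma_sst = 15.570936, Gamma_stt = 55.022746, Gamma_tss = -1.556503, Gamma_tst = -5.699868, Gamma_ttt = -15.010517; k1 = (-0.822946, 0.218330, 1.415640, -0.278587)
  k2: at (s, t) = (-1.111080, 1.028815), (ds/dtau, dt/dtau) = (-0.787555, 0.211365); Gamma_sss = 2.239962, Gamma_sst = 15.070317, Gamma_stt = 52.750279, Gamma_tss = -1.531873, Gamma_tst = -5.578195, Gamma_ttt = -14.513404; k2 = (-0.787555, 0.211365, 1.271311, -0.258589)
  k3: at (s, t) = (-1.110195, 1.028641), (ds/dtau, dt/dtau) = (-0.791164, 0.211865); Gamma_sss = 2.242250, Gamma_sst = 15.091194, Gamma_stt = 52.845421, Gamma_tss = -1.532830, Gamma_tst = -5.583229, Gamma_ttt = -14.534133; k3 = (-0.791164, 0.211865, 1.283594, -0.259872)
  k4: at (s, t) = (-1.130064, 1.033950), (ds/dtau, dt/dtau) = (-0.758767, 0.205337); Gamma_sss = 2.188897, Gamma_sst = 14.628188, Gamma_stt = 50.793026, Gamma_tss = -1.509710, Gamma_tst = -5.467226, Gamma_ttt = -14.075102; k4 = (-0.758767, 0.205337, 1.156419, -0.240985)
  Y <- Y + (h/6)(k1 + 2k2 + 2k3 + k4): s = -1.1300, t = 1.0339, ds/dtau = -0.7589, dt/dtau = 0.2054
step 4:
  k1: at (s, t) = (-1.129999, 1.033941), (ds/dtau, dt/dtau) = (-0.758931, 0.205359); Gamma_sss = 2.189044, Gamma_sst = 14.629645, Gamma_stt = 50.799621, Gamma_tss = -1.509773, Gamma_tst = -5.467580, Gamma_ttt = -14.076548; k1 = (-0.758931, 0.205359, 1.156982, -0.241048)
  k2: at (s, t) = (-1.148972, 1.039075), (ds/dtau, dt/dtau) = (-0.730006, 0.199333); Gamma_sss = 2.141347, Gamma_sst = 14.208251, Gamma_stt = 48.971359, Gamma_tss = -1.488336, Gamma_tst = -5.359027, Gamma_ttt = -13.659402; k2 = (-0.730006, 0.199333, 1.048054, -0.223745)
  k3: at (s, t) = (-1.148249, 1.038925), (ds/dtau, dt/dtau) = (-0.732729, 0.199766); Gamma_sss = 2.142992, Gamma_sst = 14.223787, Gamma_stt = 49.039197, Gamma_tss = -1.489078, Gamma_tst = -5.362993, Gamma_ttt = -13.674782; k3 = (-0.732729, 0.199766, 1.056460, -0.224823)
  k4: at (s, t) = (-1.166635, 1.043930), (ds/dtau, dt/dtau) = (-0.706108, 0.194118); Gamma_sss = 2.099652, Gamma_sst = 13.834597, Gamma_stt = 47.380046, Gamma_tss = -1.468940, Gamma_tst = -5.260399, Gamma_ttt = -13.290022; k4 = (-0.706108, 0.194118, 0.960340, -0.208880)
  Y <- Y + (h/6)(k1 + 2k2 + 2k3 + k4): s = -1.1666, t = 1.0439, ds/dtau = -0.7062, dt/dtau = 0.1941


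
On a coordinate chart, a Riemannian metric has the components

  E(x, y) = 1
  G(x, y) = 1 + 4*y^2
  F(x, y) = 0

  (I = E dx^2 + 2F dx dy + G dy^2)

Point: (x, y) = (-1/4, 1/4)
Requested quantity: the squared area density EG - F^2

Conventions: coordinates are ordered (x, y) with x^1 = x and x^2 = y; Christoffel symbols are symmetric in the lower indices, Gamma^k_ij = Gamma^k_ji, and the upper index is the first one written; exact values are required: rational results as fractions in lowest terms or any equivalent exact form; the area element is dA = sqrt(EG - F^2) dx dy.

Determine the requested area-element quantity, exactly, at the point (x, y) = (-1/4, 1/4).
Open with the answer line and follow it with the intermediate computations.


Answer: EG - F^2 = 5/4

E = 1, F = 0, G = 5/4; EG - F^2 = 5/4


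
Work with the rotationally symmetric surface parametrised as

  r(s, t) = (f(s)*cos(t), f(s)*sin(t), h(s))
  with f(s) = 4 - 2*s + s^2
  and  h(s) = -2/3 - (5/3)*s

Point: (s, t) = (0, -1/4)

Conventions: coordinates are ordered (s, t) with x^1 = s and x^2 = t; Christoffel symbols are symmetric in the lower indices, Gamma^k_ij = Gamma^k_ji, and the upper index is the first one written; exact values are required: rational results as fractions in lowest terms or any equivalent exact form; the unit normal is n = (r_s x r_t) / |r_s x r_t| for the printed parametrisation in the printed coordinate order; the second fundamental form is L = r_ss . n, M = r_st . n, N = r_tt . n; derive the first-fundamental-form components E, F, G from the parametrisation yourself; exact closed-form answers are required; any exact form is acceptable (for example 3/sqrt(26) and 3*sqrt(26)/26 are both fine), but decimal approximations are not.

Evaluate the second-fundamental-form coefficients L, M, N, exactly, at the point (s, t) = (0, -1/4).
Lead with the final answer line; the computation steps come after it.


Answer: L = 10*sqrt(61)/61, M = 0, N = -20*sqrt(61)/61

f = 4, f' = -2, f'' = 2, h' = -5/3, h'' = 0
E = 61/9, F = 0, G = 16; answer radicand W^2 = 61/9
unnormalised second-form numerators: l = 10/3, m = 0, n = -20/3; L = l/sqrt(61/9), and similarly M = m/sqrt(W^2), N = n/sqrt(W^2)


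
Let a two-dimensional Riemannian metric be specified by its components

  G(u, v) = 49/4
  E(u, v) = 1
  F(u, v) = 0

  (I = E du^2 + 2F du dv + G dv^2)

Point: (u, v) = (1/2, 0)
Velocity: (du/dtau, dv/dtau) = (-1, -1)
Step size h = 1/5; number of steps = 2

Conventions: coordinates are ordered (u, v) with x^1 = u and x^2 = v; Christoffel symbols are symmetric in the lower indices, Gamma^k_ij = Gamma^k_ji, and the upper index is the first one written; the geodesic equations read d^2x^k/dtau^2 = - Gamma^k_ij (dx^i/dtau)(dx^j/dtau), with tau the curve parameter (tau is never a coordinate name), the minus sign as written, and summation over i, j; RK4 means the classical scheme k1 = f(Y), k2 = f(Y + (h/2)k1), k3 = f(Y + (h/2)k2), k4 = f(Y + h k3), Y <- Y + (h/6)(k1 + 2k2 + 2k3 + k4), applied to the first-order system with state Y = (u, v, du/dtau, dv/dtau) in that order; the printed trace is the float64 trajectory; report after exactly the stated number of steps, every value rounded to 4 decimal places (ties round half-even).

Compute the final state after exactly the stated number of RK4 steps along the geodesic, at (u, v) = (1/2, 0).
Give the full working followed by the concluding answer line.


f(Y) = (du/dtau, dv/dtau, -Gamma^u_ij Y'^i Y'^j, -Gamma^v_ij Y'^i Y'^j) with the Gammas evaluated at the stage position; h = 0.200000; intermediate values shown to 6 dp
step 0: u = 0.5000, v = 0.0000, du/dtau = -1.0000, dv/dtau = -1.0000
step 1:
  k1: at (u, v) = (0.500000, 0.000000), (du/dtau, dv/dtau) = (-1.000000, -1.000000); Gamma_uuu = 0.000000, Gamma_uuv = 0.000000, Gamma_uvv = 0.000000, Gamma_vuu = 0.000000, Gamma_vuv = 0.000000, Gamma_vvv = 0.000000; k1 = (-1.000000, -1.000000, 0.000000, 0.000000)
  k2: at (u, v) = (0.400000, -0.100000), (du/dtau, dv/dtau) = (-1.000000, -1.000000); Gamma_uuu = 0.000000, Gamma_uuv = 0.000000, Gamma_uvv = 0.000000, Gamma_vuu = 0.000000, Gamma_vuv = 0.000000, Gamma_vvv = 0.000000; k2 = (-1.000000, -1.000000, 0.000000, 0.000000)
  k3: at (u, v) = (0.400000, -0.100000), (du/dtau, dv/dtau) = (-1.000000, -1.000000); Gamma_uuu = 0.000000, Gamma_uuv = 0.000000, Gamma_uvv = 0.000000, Gamma_vuu = 0.000000, Gamma_vuv = 0.000000, Gamma_vvv = 0.000000; k3 = (-1.000000, -1.000000, 0.000000, 0.000000)
  k4: at (u, v) = (0.300000, -0.200000), (du/dtau, dv/dtau) = (-1.000000, -1.000000); Gamma_uuu = 0.000000, Gamma_uuv = 0.000000, Gamma_uvv = 0.000000, Gamma_vuu = 0.000000, Gamma_vuv = 0.000000, Gamma_vvv = 0.000000; k4 = (-1.000000, -1.000000, 0.000000, 0.000000)
  Y <- Y + (h/6)(k1 + 2k2 + 2k3 + k4): u = 0.3000, v = -0.2000, du/dtau = -1.0000, dv/dtau = -1.0000
step 2:
  k1: at (u, v) = (0.300000, -0.200000), (du/dtau, dv/dtau) = (-1.000000, -1.000000); Gamma_uuu = 0.000000, Gamma_uuv = 0.000000, Gamma_uvv = 0.000000, Gamma_vuu = 0.000000, Gamma_vuv = 0.000000, Gamma_vvv = 0.000000; k1 = (-1.000000, -1.000000, 0.000000, 0.000000)
  k2: at (u, v) = (0.200000, -0.300000), (du/dtau, dv/dtau) = (-1.000000, -1.000000); Gamma_uuu = 0.000000, Gamma_uuv = 0.000000, Gamma_uvv = 0.000000, Gamma_vuu = 0.000000, Gamma_vuv = 0.000000, Gamma_vvv = 0.000000; k2 = (-1.000000, -1.000000, 0.000000, 0.000000)
  k3: at (u, v) = (0.200000, -0.300000), (du/dtau, dv/dtau) = (-1.000000, -1.000000); Gamma_uuu = 0.000000, Gamma_uuv = 0.000000, Gamma_uvv = 0.000000, Gamma_vuu = 0.000000, Gamma_vuv = 0.000000, Gamma_vvv = 0.000000; k3 = (-1.000000, -1.000000, 0.000000, 0.000000)
  k4: at (u, v) = (0.100000, -0.400000), (du/dtau, dv/dtau) = (-1.000000, -1.000000); Gamma_uuu = 0.000000, Gamma_uuv = 0.000000, Gamma_uvv = 0.000000, Gamma_vuu = 0.000000, Gamma_vuv = 0.000000, Gamma_vvv = 0.000000; k4 = (-1.000000, -1.000000, 0.000000, 0.000000)
  Y <- Y + (h/6)(k1 + 2k2 + 2k3 + k4): u = 0.1000, v = -0.4000, du/dtau = -1.0000, dv/dtau = -1.0000

Answer: u = 0.1000, v = -0.4000, du/dtau = -1.0000, dv/dtau = -1.0000


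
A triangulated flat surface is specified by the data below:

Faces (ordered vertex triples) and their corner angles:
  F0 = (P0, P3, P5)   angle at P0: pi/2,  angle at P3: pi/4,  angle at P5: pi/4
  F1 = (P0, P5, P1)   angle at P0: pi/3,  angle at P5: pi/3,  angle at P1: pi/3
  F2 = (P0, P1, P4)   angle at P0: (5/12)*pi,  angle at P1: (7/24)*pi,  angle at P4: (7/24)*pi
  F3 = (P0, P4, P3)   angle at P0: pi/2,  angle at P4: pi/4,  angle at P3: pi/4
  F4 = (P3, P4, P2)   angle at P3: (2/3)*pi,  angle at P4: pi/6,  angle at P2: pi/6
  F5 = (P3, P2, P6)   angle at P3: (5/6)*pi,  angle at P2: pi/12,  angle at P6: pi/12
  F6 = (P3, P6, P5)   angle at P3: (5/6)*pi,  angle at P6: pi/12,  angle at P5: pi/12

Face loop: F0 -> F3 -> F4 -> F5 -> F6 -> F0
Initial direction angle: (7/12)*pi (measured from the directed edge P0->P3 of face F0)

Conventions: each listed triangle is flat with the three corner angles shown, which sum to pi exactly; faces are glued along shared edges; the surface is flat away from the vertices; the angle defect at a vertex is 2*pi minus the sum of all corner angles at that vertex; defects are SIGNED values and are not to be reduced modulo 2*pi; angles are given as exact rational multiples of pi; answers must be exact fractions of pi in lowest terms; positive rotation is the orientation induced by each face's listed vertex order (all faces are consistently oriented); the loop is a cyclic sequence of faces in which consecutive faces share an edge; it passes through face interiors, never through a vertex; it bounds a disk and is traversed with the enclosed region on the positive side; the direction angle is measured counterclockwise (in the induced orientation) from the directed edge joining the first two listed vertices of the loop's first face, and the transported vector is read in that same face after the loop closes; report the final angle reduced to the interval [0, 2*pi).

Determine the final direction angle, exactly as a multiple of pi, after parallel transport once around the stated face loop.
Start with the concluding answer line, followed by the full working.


Answer: final direction angle = (7/4)*pi

enclosed vertex P3: corner angles sum to (17/6)*pi, defect = 2*pi - (17/6)*pi = (-5/6)*pi
summing the enclosed defects onto the initial angle, mod 2*pi in the induced orientation:
final angle = (7/12)*pi - (5/6)*pi = (7/4)*pi (mod 2*pi)


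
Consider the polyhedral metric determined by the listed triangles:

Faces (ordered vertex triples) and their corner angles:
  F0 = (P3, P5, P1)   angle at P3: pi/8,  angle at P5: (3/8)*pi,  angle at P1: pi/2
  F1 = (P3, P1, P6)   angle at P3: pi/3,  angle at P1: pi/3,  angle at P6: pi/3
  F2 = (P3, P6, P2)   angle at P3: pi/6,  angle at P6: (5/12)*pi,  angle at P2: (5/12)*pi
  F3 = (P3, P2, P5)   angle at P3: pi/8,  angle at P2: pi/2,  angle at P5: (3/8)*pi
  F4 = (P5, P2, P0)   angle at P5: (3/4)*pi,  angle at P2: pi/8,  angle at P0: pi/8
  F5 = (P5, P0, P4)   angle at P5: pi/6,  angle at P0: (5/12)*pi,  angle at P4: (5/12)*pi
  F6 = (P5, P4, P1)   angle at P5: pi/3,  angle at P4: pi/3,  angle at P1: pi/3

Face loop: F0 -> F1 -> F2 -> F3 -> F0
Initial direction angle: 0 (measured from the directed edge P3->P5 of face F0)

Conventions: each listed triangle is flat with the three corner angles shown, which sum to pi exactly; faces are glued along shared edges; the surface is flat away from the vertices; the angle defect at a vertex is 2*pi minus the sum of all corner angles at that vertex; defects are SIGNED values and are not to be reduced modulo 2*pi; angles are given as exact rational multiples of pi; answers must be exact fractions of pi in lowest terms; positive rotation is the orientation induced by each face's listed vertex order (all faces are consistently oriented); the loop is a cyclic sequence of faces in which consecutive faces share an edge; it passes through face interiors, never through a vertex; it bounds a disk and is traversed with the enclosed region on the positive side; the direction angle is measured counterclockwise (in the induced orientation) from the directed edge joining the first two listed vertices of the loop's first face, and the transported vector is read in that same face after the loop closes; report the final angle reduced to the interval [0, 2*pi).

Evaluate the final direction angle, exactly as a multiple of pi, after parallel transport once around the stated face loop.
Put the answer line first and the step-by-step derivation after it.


Answer: final direction angle = (5/4)*pi

enclosed vertex P3: corner angles sum to (3/4)*pi, defect = 2*pi - (3/4)*pi = (5/4)*pi
transport around the loop rotates by the sum of enclosed defects; add to the initial angle mod 2*pi
final angle = 0 + (5/4)*pi = (5/4)*pi (mod 2*pi)


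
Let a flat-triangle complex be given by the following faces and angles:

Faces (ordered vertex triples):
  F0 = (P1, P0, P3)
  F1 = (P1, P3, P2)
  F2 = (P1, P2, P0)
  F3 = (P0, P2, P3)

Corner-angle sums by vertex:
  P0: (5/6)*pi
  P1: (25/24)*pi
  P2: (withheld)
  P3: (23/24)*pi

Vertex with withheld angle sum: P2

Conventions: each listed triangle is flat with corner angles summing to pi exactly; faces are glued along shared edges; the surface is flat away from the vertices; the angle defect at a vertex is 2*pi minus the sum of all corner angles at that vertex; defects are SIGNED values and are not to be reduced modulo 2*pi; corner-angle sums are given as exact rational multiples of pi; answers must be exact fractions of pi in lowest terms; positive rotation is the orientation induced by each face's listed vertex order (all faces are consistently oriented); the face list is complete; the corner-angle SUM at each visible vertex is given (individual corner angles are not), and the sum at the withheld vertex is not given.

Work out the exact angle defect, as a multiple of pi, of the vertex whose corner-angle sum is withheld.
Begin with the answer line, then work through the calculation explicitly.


Answer: defect(P2) = (5/6)*pi

V = 4, E = 6, F = 4; chi = V - E + F = 2
Gauss-Bonnet: total defect = 2*pi*chi = 4*pi; visible defects sum to (19/6)*pi


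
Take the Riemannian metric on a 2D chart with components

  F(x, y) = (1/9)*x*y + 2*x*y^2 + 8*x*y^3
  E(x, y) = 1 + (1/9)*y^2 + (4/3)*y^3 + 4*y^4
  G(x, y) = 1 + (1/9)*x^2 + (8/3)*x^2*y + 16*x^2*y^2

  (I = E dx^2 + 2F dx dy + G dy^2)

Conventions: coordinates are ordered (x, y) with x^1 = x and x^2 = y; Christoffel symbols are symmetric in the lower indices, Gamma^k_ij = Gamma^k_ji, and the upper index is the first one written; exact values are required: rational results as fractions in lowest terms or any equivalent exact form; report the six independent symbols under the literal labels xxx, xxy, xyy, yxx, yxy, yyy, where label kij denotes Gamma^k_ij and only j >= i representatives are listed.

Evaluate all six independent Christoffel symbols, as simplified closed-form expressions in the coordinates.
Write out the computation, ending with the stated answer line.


E = 1 + (1/9)*y^2 + (4/3)*y^3 + 4*y^4; F = (1/9)*x*y + 2*x*y^2 + 8*x*y^3; G = 1 + (1/9)*x^2 + (8/3)*x^2*y + 16*x^2*y^2
Gamma^k_ij = (1/2) g^{kl} (d_i g_jl + d_j g_il - d_l g_ij), with g^inv = (1/(EG-F^2)) [[G, -F], [-F, E]]
first partials: E_x = 0, E_y = (2/9)*y + 4*y^2 + 16*y^3, F_x = (1/9)*y + 2*y^2 + 8*y^3, F_y = (1/9)*x + 4*x*y + 24*x*y^2, G_x = (2/9)*x + (16/3)*x*y + 32*x*y^2, G_y = (8/3)*x^2 + 32*x^2*y
D = EG - F^2 = 1 + (1/9)*y^2 + (1/9)*x^2 + (4/3)*y^3 + (8/3)*x^2*y + 4*y^4 + 16*x^2*y^2
expanded: Gamma^x_xx = (G E_x - 2F F_x + F E_y)/(2D), Gamma^x_xy = (G E_y - F G_x)/(2D), Gamma^x_yy = (2G F_y - G G_x - F G_y)/(2D), Gamma^y_xx = (2E F_x - E E_y - F E_x)/(2D), Gamma^y_xy = (E G_x - F E_y)/(2D), Gamma^y_yy = (E G_y - 2F F_y + F G_x)/(2D); substitute and cancel common factors

Answer: Gamma_xxx = 0, Gamma_xxy = (72*y^3 + 18*y^2 + y)/(144*x^2*y^2 + 24*x^2*y + x^2 + 36*y^4 + 12*y^3 + y^2 + 9), Gamma_xyy = (72*x*y^2 + 12*x*y)/(144*x^2*y^2 + 24*x^2*y + x^2 + 36*y^4 + 12*y^3 + y^2 + 9), Gamma_yxx = 0, Gamma_yxy = (144*x*y^2 + 24*x*y + x)/(144*x^2*y^2 + 24*x^2*y + x^2 + 36*y^4 + 12*y^3 + y^2 + 9), Gamma_yyy = (144*x^2*y + 12*x^2)/(144*x^2*y^2 + 24*x^2*y + x^2 + 36*y^4 + 12*y^3 + y^2 + 9)


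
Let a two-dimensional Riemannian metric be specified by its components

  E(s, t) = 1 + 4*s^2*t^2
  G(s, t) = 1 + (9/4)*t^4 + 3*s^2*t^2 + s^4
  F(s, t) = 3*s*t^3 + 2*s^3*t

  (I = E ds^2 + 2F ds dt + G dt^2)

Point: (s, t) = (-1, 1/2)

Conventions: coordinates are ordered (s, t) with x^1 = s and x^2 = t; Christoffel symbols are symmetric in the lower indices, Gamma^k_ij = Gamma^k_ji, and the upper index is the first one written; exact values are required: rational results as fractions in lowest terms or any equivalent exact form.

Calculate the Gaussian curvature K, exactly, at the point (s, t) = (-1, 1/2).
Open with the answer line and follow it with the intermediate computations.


Answer: K = -10240/62001

E = 2, F = -11/8, G = 185/64, EG - F^2 = 249/64 at the point
E_s = -2, E_t = 4, F_s = 27/8, F_t = -17/4, G_s = -11/2, G_t = 33/8
E_tt = 8, F_st = 33/4, G_ss = 27/2
Using the Brioschi determinant formula for K from the metric derivatives:
M1 = [[-E_tt/2 + F_st - G_ss/2, E_s/2, F_s - E_t/2], [F_t - G_s/2, E, F], [G_t/2, F, G]] = [[-5/2, -1, 11/8], [-3/2, 2, -11/8], [33/16, -11/8, 185/64]]; det M1 = -225/16
M2 = [[0, E_t/2, G_s/2], [E_t/2, E, F], [G_s/2, F, G]] = [[0, 2, -11/4], [2, 2, -11/8], [-11/4, -11/8, 185/64]]; det M2 = -185/16
det M1 - det M2 = -5/2; K = -5/2 / (249/64)^2 = -10240/62001


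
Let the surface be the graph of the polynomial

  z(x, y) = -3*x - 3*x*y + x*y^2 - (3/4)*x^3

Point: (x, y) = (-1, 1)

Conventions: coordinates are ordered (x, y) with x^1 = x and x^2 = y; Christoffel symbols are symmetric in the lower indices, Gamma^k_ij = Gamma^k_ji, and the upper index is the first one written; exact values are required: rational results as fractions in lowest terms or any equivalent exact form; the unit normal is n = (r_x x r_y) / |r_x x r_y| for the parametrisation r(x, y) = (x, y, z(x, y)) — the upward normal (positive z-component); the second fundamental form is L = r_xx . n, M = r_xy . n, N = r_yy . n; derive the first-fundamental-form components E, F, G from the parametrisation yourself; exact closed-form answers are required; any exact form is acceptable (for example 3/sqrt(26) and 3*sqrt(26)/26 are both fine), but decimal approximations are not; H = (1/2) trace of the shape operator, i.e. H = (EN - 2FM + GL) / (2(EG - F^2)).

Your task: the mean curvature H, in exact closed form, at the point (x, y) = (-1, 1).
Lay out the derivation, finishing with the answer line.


z_x = -29/4, z_y = 1, z_xx = 9/2, z_xy = -1, z_yy = -2
E = 857/16, F = -29/4, G = 2; answer radicand W^2 = 873/16
unnormalised second-form numerators: l = 9/2, m = -1, n = -2; L = l/sqrt(873/16), and similarly M = m/sqrt(W^2), N = n/sqrt(W^2)
H = (E*n - 2*F*m + G*l) / (2*(EG - F^2)*sqrt(W^2)); E*n - 2*F*m + G*l = -901/8, EG - F^2 = 873/16, so H = (-901/873)/sqrt(873/16)

Answer: H = -3604*sqrt(97)/254043


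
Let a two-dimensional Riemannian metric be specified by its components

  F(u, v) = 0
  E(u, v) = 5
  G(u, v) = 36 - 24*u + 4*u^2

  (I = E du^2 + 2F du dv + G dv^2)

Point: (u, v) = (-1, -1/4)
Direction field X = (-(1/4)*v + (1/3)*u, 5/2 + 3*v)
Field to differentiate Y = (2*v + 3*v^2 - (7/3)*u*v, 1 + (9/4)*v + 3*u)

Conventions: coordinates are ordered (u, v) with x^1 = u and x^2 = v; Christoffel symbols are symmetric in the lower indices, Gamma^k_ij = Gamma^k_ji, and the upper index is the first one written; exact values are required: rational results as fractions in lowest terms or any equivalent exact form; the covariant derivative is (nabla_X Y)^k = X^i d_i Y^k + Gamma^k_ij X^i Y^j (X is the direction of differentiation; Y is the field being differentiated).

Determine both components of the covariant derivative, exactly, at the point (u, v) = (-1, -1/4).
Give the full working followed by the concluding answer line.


E = 5, F = 0, G = 64 at the point
E_u = 0, E_v = 0, F_u = 0, F_v = 0, G_u = -32, G_v = 0
EG - F^2 = 320;  g^inv = (1/320) * [[64, 0], [0, 5]]
first-kind symbols [ij,l] = (1/2)(d_i g_jl + d_j g_il - d_l g_ij): [uu,u] = E_u/2 = 0, [uu,v] = F_u - E_v/2 = 0, [uv,u] = E_v/2 = 0, [uv,v] = G_u/2 = -16, [vv,u] = F_v - G_u/2 = 16, [vv,v] = G_v/2 = 0
Gamma^u_ij = (G*[ij,u] - F*[ij,v])/(EG - F^2), Gamma^v_ij = (E*[ij,v] - F*[ij,u])/(EG - F^2)
Gamma_uuu = 0, Gamma_uuv = 0, Gamma_uvv = 16/5, Gamma_vuu = 0, Gamma_vuv = -1/4, Gamma_vvv = 0
X = (-13/48, 7/4), Y = (-43/48, -41/16) at the point

Answer: (nabla_X Y)^u = -27503/2880, (nabla_X Y)^v = 10271/3072


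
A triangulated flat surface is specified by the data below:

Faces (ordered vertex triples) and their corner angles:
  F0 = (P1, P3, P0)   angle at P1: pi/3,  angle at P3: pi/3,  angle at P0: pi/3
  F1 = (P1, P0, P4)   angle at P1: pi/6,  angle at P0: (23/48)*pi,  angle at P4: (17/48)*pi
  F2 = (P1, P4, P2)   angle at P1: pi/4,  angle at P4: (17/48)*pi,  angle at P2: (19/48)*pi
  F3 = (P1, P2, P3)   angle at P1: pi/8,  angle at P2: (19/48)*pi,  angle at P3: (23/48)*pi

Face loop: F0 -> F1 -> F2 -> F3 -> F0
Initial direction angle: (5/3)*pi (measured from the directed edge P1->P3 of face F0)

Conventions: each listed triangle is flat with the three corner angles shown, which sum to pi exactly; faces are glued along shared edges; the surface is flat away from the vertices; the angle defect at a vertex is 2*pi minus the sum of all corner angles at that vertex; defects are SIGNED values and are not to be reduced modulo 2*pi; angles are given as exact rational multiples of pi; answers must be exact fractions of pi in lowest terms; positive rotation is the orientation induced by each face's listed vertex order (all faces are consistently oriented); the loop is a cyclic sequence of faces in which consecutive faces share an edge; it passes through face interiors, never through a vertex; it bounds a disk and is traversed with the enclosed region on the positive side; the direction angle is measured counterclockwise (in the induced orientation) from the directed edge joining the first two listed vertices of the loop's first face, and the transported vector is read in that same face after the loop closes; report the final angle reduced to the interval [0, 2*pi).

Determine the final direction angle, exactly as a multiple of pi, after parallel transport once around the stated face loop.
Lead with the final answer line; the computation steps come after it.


Answer: final direction angle = (19/24)*pi

enclosed vertex P1: corner angles sum to (7/8)*pi, defect = 2*pi - (7/8)*pi = (9/8)*pi
holonomy = initial angle + sum of enclosed defects (mod 2*pi), positive in the induced orientation
final angle = (5/3)*pi + (9/8)*pi = (19/24)*pi (mod 2*pi)


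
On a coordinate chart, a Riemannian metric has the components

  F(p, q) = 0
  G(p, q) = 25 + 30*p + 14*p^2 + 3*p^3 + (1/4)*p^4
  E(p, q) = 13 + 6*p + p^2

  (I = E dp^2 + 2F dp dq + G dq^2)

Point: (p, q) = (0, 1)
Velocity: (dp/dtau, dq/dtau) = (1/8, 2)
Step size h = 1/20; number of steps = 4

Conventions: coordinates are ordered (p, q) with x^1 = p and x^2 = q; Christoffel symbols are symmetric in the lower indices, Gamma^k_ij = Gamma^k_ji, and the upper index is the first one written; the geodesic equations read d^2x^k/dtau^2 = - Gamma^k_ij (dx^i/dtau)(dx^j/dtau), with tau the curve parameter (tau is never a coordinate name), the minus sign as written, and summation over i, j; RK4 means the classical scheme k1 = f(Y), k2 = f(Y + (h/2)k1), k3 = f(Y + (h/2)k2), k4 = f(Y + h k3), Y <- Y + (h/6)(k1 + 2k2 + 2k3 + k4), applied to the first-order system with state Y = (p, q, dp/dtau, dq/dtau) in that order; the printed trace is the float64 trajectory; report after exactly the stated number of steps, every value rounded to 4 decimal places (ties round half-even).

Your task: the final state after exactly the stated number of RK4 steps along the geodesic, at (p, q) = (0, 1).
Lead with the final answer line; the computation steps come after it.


Answer: p = 0.1123, q = 1.3807, dp/dtau = 0.9611, dq/dtau = 1.7512

f(Y) = (dp/dtau, dq/dtau, -Gamma^p_ij Y'^i Y'^j, -Gamma^q_ij Y'^i Y'^j) with the Gammas evaluated at the stage position; h = 0.050000; intermediate values shown to 6 dp
step 0: p = 0.0000, q = 1.0000, dp/dtau = 0.1250, dq/dtau = 2.0000
step 1:
  k1: at (p, q) = (0.000000, 1.000000), (dp/dtau, dq/dtau) = (0.125000, 2.000000); Gamma_ppp = 0.230769, Gamma_ppq = 0.000000, Gamma_pqq = -1.153846, Gamma_qpp = 0.000000, Gamma_qpq = 0.600000, Gamma_qqq = 0.000000; k1 = (0.125000, 2.000000, 4.611779, -0.300000)
  k2: at (p, q) = (0.003125, 1.050000), (dp/dtau, dq/dtau) = (0.240294, 1.992500); Gamma_ppp = 0.230677, Gamma_ppq = 0.000000, Gamma_pqq = -1.155547, Gamma_qpp = 0.000000, Gamma_qpq = 0.599500, Gamma_qqq = 0.000000; k2 = (0.240294, 1.992500, 4.574269, -0.574066)
  k3: at (p, q) = (0.006007, 1.049813), (dp/dtau, dq/dtau) = (0.239357, 1.985648); Gamma_ppp = 0.230591, Gamma_ppq = 0.000000, Gamma_pqq = -1.157117, Gamma_qpp = 0.000000, Gamma_qpq = 0.599040, Gamma_qqq = 0.000000; k3 = (0.239357, 1.985648, 4.549068, -0.569421)
  k4: at (p, q) = (0.011968, 1.099282), (dp/dtau, dq/dtau) = (0.352453, 1.971529); Gamma_ppp = 0.230415, Gamma_ppq = 0.000000, Gamma_pqq = -1.160362, Gamma_qpp = 0.000000, Gamma_qpq = 0.598090, Gamma_qqq = 0.000000; k4 = (0.352453, 1.971529, 4.481619, -0.831192)
  Y <- Y + (h/6)(k1 + 2k2 + 2k3 + k4): p = 0.0120, q = 1.0994, dp/dtau = 0.3528, dq/dtau = 1.9715
step 2:
  k1: at (p, q) = (0.011973, 1.099399), (dp/dtau, dq/dtau) = (0.352834, 1.971515); Gamma_ppp = 0.230414, Gamma_ppq = 0.000000, Gamma_pqq = -1.160365, Gamma_qpp = 0.000000, Gamma_qpq = 0.598089, Gamma_qqq = 0.000000; k1 = (0.352834, 1.971515, 4.481506, -0.832083)
  k2: at (p, q) = (0.020794, 1.148686), (dp/dtau, dq/dtau) = (0.464872, 1.950713); Gamma_ppp = 0.230152, Gamma_ppq = 0.000000, Gamma_pqq = -1.165168, Gamma_qpp = 0.000000, Gamma_qpq = 0.596689, Gamma_qqq = 0.000000; k2 = (0.464872, 1.950713, 4.384057, -1.082191)
  k3: at (p, q) = (0.023595, 1.148166), (dp/dtau, dq/dtau) = (0.462435, 1.944460); Gamma_ppp = 0.230069, Gamma_ppq = 0.000000, Gamma_pqq = -1.166694, Gamma_qpp = 0.000000, Gamma_qpq = 0.596245, Gamma_qqq = 0.000000; k3 = (0.462435, 1.944460, 4.361985, -1.072271)
  k4: at (p, q) = (0.035095, 1.196622), (dp/dtau, dq/dtau) = (0.570933, 1.917902); Gamma_ppp = 0.229726, Gamma_ppq = 0.000000, Gamma_pqq = -1.172958, Gamma_qpp = 0.000000, Gamma_qpq = 0.594429, Gamma_qqq = 0.000000; k4 = (0.570933, 1.917902, 4.239665, -1.301792)
  Y <- Y + (h/6)(k1 + 2k2 + 2k3 + k4): p = 0.0351, q = 1.1967, dp/dtau = 0.5713, dq/dtau = 1.9178
step 3:
  k1: at (p, q) = (0.035126, 1.196730), (dp/dtau, dq/dtau) = (0.571278, 1.917825); Gamma_ppp = 0.229725, Gamma_ppq = 0.000000, Gamma_pqq = -1.172975, Gamma_qpp = 0.000000, Gamma_qpq = 0.594424, Gamma_qqq = 0.000000; k1 = (0.571278, 1.917825, 4.239294, -1.302515)
  k2: at (p, q) = (0.049408, 1.244676), (dp/dtau, dq/dtau) = (0.677260, 1.885262); Gamma_ppp = 0.229298, Gamma_ppq = 0.000000, Gamma_pqq = -1.180757, Gamma_qpp = 0.000000, Gamma_qpq = 0.592182, Gamma_qqq = 0.000000; k2 = (0.677260, 1.885262, 4.091489, -1.512211)
  k3: at (p, q) = (0.052058, 1.243861), (dp/dtau, dq/dtau) = (0.673565, 1.880020); Gamma_ppp = 0.229219, Gamma_ppq = 0.000000, Gamma_pqq = -1.182201, Gamma_qpp = 0.000000, Gamma_qpq = 0.591768, Gamma_qqq = 0.000000; k3 = (0.673565, 1.880020, 4.074466, -1.498729)
  k4: at (p, q) = (0.068804, 1.290731), (dp/dtau, dq/dtau) = (0.775001, 1.842889); Gamma_ppp = 0.228716, Gamma_ppq = 0.000000, Gamma_pqq = -1.191329, Gamma_qpp = 0.000000, Gamma_qpq = 0.589160, Gamma_qqq = 0.000000; k4 = (0.775001, 1.842889, 3.908665, -1.682924)
  Y <- Y + (h/6)(k1 + 2k2 + 2k3 + k4): p = 0.0689, q = 1.2908, dp/dtau = 0.7753, dq/dtau = 1.8428
step 4:
  k1: at (p, q) = (0.068859, 1.290824), (dp/dtau, dq/dtau) = (0.775277, 1.842764); Gamma_ppp = 0.228714, Gamma_ppq = 0.000000, Gamma_pqq = -1.191359, Gamma_qpp = 0.000000, Gamma_qpq = 0.589151, Gamma_qqq = 0.000000; k1 = (0.775277, 1.842764, 3.908123, -1.683385)
  k2: at (p, q) = (0.088241, 1.336893), (dp/dtau, dq/dtau) = (0.872980, 1.800680); Gamma_ppp = 0.228129, Gamma_ppq = 0.000000, Gamma_pqq = -1.201926, Gamma_qpp = 0.000000, Gamma_qpq = 0.586158, Gamma_qqq = 0.000000; k2 = (0.872980, 1.800680, 3.723327, -1.842830)
  k3: at (p, q) = (0.090683, 1.335841), (dp/dtau, dq/dtau) = (0.868360, 1.796694); Gamma_ppp = 0.228056, Gamma_ppq = 0.000000, Gamma_pqq = -1.203258, Gamma_qpp = 0.000000, Gamma_qpq = 0.585783, Gamma_qqq = 0.000000; k3 = (0.868360, 1.796694, 3.712282, -1.827848)
  k4: at (p, q) = (0.112277, 1.380659), (dp/dtau, dq/dtau) = (0.960891, 1.751372); Gamma_ppp = 0.227401, Gamma_ppq = 0.000000, Gamma_pqq = -1.215036, Gamma_qpp = 0.000000, Gamma_qpq = 0.582482, Gamma_qqq = 0.000000; k4 = (0.960891, 1.751372, 3.516923, -1.960490)
  Y <- Y + (h/6)(k1 + 2k2 + 2k3 + k4): p = 0.1123, q = 1.3807, dp/dtau = 0.9611, dq/dtau = 1.7512


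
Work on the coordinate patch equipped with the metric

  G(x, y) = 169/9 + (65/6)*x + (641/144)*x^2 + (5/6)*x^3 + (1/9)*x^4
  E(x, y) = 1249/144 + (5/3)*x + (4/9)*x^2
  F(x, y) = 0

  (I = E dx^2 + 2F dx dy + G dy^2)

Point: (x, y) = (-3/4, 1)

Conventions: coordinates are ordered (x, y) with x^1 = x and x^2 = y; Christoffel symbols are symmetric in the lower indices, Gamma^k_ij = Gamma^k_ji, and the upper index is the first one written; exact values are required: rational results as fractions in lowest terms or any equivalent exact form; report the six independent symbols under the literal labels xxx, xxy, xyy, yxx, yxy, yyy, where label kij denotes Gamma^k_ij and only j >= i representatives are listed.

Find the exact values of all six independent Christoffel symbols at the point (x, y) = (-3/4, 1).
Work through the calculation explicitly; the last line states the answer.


E = 1105/144, F = 0, G = 1849/144 at the point
E_x = 1, E_y = 0, F_x = 0, F_y = 0, G_x = 43/8, G_y = 0
EG - F^2 = 2043145/20736;  g^inv = (20736/2043145) * [[1849/144, 0], [0, 1105/144]]
first-kind symbols [ij,l] = (1/2)(d_i g_jl + d_j g_il - d_l g_ij): [xx,x] = E_x/2 = 1/2, [xx,y] = F_x - E_y/2 = 0, [xy,x] = E_y/2 = 0, [xy,y] = G_x/2 = 43/16, [yy,x] = F_y - G_x/2 = -43/16, [yy,y] = G_y/2 = 0
Gamma^x_ij = (G*[ij,x] - F*[ij,y])/(EG - F^2), Gamma^y_ij = (E*[ij,y] - F*[ij,x])/(EG - F^2)

Answer: Gamma_xxx = 72/1105, Gamma_xxy = 0, Gamma_xyy = -387/1105, Gamma_yxx = 0, Gamma_yxy = 9/43, Gamma_yyy = 0


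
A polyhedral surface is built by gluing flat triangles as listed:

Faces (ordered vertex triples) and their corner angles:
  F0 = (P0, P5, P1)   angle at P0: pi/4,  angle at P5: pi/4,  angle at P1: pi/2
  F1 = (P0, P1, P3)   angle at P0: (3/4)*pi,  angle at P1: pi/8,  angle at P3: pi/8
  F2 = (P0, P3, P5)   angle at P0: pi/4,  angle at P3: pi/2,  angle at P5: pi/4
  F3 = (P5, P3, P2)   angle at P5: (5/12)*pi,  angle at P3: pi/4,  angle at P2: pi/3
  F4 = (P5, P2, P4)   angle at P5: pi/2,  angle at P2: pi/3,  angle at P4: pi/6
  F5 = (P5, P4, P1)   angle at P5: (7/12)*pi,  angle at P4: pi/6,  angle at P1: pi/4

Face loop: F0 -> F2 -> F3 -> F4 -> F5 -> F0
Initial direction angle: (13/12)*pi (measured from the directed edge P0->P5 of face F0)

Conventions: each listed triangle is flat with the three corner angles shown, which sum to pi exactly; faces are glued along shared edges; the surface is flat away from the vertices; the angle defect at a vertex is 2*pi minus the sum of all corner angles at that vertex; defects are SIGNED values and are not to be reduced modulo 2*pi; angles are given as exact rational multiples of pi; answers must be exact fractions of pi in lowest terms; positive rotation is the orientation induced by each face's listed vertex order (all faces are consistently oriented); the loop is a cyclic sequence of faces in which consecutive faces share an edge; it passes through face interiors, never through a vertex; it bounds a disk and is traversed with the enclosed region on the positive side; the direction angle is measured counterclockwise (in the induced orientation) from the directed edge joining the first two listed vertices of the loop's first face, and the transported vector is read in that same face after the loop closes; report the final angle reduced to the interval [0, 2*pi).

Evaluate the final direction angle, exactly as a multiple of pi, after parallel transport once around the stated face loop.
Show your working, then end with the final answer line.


enclosed vertex P5: corner angles sum to 2*pi, defect = 2*pi - 2*pi = 0
by Gauss-Bonnet the loop rotates the vector by the enclosed defect sum (positive orientation, mod 2*pi)
final angle = (13/12)*pi + 0 = (13/12)*pi (mod 2*pi)

Answer: final direction angle = (13/12)*pi
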